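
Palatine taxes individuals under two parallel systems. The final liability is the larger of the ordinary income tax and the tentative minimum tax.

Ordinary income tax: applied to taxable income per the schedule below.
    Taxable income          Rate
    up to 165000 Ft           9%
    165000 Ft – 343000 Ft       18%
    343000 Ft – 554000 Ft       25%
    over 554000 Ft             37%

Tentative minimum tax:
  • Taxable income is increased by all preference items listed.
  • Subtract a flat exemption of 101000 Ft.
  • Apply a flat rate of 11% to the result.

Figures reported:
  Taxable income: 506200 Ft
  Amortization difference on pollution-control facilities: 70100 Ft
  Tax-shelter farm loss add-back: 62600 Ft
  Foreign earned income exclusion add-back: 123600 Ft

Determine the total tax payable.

87690 Ft

Ordinary income tax:
  165000 Ft × 9% = 14850 Ft
  178000 Ft × 18% = 32040 Ft
  163200 Ft × 25% = 40800 Ft
  → 87690 Ft

Tentative minimum tax:
  Adjusted income: 506200 Ft + 70100 Ft + 62600 Ft + 123600 Ft = 762500 Ft
  Less exemption 101000 Ft → base 661500 Ft
  661500 Ft × 11% = 72765 Ft

87690 Ft > 72765 Ft, so the ordinary income tax governs.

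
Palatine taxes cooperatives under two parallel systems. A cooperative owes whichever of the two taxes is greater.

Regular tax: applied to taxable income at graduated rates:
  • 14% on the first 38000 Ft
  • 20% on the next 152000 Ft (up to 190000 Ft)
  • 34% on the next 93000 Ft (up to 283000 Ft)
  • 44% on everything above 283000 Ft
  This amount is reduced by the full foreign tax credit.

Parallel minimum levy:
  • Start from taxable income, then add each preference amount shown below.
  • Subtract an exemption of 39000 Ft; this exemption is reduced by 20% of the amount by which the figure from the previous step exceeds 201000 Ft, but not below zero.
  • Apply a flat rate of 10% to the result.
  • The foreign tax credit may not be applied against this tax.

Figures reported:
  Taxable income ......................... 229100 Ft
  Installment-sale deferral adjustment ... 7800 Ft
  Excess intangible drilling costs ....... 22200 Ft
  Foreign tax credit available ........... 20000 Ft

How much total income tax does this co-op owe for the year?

Regular tax:
  38000 Ft × 14% = 5320 Ft
  152000 Ft × 20% = 30400 Ft
  39100 Ft × 34% = 13294 Ft
  → 49014 Ft
  Less foreign tax credit 20000 Ft → 29014 Ft

Parallel minimum levy:
  Adjusted income: 229100 Ft + 7800 Ft + 22200 Ft = 259100 Ft
  Exemption: 39000 Ft − 20% × (259100 Ft − 201000 Ft) = 39000 Ft − 11620 Ft = 27380 Ft
  Base: 259100 Ft − 27380 Ft = 231720 Ft
  231720 Ft × 10% = 23172 Ft

29014 Ft > 23172 Ft, so the regular tax governs.

29014 Ft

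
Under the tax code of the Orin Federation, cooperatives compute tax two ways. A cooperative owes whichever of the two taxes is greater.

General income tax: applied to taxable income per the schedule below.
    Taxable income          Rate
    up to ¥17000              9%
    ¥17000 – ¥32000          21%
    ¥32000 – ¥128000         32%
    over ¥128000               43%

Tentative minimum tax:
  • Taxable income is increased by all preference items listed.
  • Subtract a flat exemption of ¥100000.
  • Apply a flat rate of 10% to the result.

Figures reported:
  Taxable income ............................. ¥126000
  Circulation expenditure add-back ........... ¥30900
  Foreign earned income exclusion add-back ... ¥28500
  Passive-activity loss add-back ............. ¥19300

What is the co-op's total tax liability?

General income tax:
  ¥17000 × 9% = ¥1530
  ¥15000 × 21% = ¥3150
  ¥94000 × 32% = ¥30080
  → ¥34760

Tentative minimum tax:
  Adjusted income: ¥126000 + ¥30900 + ¥28500 + ¥19300 = ¥204700
  Less exemption ¥100000 → base ¥104700
  ¥104700 × 10% = ¥10470

¥34760 > ¥10470, so the general income tax governs.

¥34760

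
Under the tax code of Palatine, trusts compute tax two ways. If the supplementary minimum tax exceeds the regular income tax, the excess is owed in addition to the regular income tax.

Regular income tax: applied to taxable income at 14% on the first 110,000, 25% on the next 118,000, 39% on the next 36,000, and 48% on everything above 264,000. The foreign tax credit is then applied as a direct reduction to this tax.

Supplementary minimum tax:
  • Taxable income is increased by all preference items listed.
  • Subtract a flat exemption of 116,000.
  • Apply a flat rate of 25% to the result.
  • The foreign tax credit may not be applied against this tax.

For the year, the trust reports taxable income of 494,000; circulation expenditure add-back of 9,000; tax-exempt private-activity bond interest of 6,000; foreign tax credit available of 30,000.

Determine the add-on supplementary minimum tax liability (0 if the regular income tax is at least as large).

Supplementary minimum tax:
  Adjusted income: 494,000 + 9,000 + 6,000 = 509,000
  Less exemption 116,000 → base 393,000
  393,000 × 25% = 98,250

Regular income tax:
  110,000 × 14% = 15,400
  118,000 × 25% = 29,500
  36,000 × 39% = 14,040
  230,000 × 48% = 110,400
  → 169,340
  Less foreign tax credit 30,000 → 139,340

98,250 ≤ 139,340, so no add-on is due.

0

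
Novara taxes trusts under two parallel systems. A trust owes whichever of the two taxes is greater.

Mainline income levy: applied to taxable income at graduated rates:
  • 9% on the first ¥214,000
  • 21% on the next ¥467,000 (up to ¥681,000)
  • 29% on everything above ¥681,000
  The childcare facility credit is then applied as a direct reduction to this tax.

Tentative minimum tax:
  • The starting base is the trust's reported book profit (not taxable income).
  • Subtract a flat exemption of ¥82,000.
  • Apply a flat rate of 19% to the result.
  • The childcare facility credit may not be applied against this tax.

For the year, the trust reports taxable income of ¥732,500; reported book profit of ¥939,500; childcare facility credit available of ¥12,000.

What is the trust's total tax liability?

Mainline income levy:
  ¥214,000 × 9% = ¥19,260
  ¥467,000 × 21% = ¥98,070
  ¥51,500 × 29% = ¥14,935
  → ¥132,265
  Less childcare facility credit ¥12,000 → ¥120,265

Tentative minimum tax:
  Base (reported book profit): ¥939,500
  Less exemption ¥82,000 → base ¥857,500
  ¥857,500 × 19% = ¥162,925

¥162,925 > ¥120,265, so the tentative minimum tax is the binding amount.

¥162,925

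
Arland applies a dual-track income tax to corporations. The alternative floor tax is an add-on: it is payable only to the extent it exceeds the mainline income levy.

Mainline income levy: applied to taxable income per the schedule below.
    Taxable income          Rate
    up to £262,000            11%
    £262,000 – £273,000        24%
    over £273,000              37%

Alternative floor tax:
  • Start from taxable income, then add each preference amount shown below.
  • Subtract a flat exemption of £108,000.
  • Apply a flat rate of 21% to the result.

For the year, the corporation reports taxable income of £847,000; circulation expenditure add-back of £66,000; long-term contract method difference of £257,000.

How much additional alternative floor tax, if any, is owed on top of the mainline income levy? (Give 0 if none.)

£0

Alternative floor tax:
  Adjusted income: £847,000 + £66,000 + £257,000 = £1,170,000
  Less exemption £108,000 → base £1,062,000
  £1,062,000 × 21% = £223,020

Mainline income levy:
  £262,000 × 11% = £28,820
  £11,000 × 24% = £2,640
  £574,000 × 37% = £212,380
  → £243,840

£223,020 ≤ £243,840, so no add-on is due.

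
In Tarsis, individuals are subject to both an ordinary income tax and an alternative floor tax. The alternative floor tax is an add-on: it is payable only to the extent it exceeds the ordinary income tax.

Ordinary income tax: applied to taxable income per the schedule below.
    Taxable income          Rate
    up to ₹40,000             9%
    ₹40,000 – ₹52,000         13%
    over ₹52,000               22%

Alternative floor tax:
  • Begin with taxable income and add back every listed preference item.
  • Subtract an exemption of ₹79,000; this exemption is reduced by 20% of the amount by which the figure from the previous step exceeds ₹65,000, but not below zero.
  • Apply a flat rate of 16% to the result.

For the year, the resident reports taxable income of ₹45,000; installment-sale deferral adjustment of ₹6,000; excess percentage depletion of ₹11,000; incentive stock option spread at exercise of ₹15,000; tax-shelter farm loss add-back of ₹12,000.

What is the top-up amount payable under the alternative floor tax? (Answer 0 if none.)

Alternative floor tax:
  Adjusted income: ₹45,000 + ₹6,000 + ₹11,000 + ₹15,000 + ₹12,000 = ₹89,000
  Exemption: ₹79,000 − 20% × (₹89,000 − ₹65,000) = ₹79,000 − ₹4,800 = ₹74,200
  Base: ₹89,000 − ₹74,200 = ₹14,800
  ₹14,800 × 16% = ₹2,368

Ordinary income tax:
  ₹40,000 × 9% = ₹3,600
  ₹5,000 × 13% = ₹650
  → ₹4,250

₹2,368 ≤ ₹4,250, so no add-on is due.

₹0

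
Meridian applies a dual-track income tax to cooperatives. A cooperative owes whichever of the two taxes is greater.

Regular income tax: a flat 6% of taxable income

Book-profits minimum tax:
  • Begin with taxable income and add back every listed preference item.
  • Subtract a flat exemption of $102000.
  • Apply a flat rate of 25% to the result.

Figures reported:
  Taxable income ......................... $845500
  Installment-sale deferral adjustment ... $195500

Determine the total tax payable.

Book-profits minimum tax:
  Adjusted income: $845500 + $195500 = $1041000
  Less exemption $102000 → base $939000
  $939000 × 25% = $234750

Regular income tax:
  $845500 × 6% = $50730

$234750 > $50730, so the book-profits minimum tax is the binding amount.

$234750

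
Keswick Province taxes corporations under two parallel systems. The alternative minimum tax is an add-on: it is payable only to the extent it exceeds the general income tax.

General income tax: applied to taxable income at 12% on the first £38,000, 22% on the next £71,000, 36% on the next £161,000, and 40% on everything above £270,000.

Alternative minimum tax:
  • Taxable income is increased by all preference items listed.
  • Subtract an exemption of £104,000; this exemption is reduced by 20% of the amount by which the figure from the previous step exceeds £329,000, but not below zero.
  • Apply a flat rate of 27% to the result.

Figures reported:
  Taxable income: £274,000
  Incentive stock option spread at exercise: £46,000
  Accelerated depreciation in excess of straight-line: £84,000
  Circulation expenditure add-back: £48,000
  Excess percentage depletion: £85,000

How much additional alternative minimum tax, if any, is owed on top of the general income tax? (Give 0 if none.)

£48,402

Alternative minimum tax:
  Adjusted income: £274,000 + £46,000 + £84,000 + £48,000 + £85,000 = £537,000
  Exemption: £104,000 − 20% × (£537,000 − £329,000) = £104,000 − £41,600 = £62,400
  Base: £537,000 − £62,400 = £474,600
  £474,600 × 27% = £128,142

General income tax:
  £38,000 × 12% = £4,560
  £71,000 × 22% = £15,620
  £161,000 × 36% = £57,960
  £4,000 × 40% = £1,600
  → £79,740

Excess of alternative minimum tax over general income tax: £128,142 − £79,740 = £48,402.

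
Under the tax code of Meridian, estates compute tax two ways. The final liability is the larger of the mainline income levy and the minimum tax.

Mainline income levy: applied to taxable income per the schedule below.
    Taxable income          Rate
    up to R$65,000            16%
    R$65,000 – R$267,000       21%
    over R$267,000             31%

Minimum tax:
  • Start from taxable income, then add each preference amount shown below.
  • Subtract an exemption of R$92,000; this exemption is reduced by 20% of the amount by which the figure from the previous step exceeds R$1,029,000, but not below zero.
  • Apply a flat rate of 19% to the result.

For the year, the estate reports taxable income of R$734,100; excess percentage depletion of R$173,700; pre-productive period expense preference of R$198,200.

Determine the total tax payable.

Minimum tax:
  Adjusted income: R$734,100 + R$173,700 + R$198,200 = R$1,106,000
  Exemption: R$92,000 − 20% × (R$1,106,000 − R$1,029,000) = R$92,000 − R$15,400 = R$76,600
  Base: R$1,106,000 − R$76,600 = R$1,029,400
  R$1,029,400 × 19% = R$195,586

Mainline income levy:
  R$65,000 × 16% = R$10,400
  R$202,000 × 21% = R$42,420
  R$467,100 × 31% = R$144,801
  → R$197,621

R$197,621 > R$195,586, so the mainline income levy governs.

R$197,621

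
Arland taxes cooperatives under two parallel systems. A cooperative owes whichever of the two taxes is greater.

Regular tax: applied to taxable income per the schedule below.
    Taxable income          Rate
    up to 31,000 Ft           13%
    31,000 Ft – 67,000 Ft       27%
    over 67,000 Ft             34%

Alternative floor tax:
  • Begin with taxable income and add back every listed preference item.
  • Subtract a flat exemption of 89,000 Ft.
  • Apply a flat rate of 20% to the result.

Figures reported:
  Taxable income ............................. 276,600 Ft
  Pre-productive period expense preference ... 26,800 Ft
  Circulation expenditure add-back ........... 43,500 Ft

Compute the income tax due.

85,014 Ft

Regular tax:
  31,000 Ft × 13% = 4,030 Ft
  36,000 Ft × 27% = 9,720 Ft
  209,600 Ft × 34% = 71,264 Ft
  → 85,014 Ft

Alternative floor tax:
  Adjusted income: 276,600 Ft + 26,800 Ft + 43,500 Ft = 346,900 Ft
  Less exemption 89,000 Ft → base 257,900 Ft
  257,900 Ft × 20% = 51,580 Ft

85,014 Ft > 51,580 Ft, so the regular tax governs.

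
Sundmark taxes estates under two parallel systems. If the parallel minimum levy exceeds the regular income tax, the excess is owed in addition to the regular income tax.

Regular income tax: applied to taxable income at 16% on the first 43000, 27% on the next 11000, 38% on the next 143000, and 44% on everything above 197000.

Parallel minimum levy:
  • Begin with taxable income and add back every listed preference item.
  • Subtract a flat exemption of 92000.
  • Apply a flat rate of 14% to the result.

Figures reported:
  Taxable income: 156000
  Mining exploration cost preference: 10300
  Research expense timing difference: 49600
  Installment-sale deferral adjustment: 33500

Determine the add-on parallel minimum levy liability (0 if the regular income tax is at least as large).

0

Regular income tax:
  43000 × 16% = 6880
  11000 × 27% = 2970
  102000 × 38% = 38760
  → 48610

Parallel minimum levy:
  Adjusted income: 156000 + 10300 + 49600 + 33500 = 249400
  Less exemption 92000 → base 157400
  157400 × 14% = 22036

22036 ≤ 48610, so no add-on is due.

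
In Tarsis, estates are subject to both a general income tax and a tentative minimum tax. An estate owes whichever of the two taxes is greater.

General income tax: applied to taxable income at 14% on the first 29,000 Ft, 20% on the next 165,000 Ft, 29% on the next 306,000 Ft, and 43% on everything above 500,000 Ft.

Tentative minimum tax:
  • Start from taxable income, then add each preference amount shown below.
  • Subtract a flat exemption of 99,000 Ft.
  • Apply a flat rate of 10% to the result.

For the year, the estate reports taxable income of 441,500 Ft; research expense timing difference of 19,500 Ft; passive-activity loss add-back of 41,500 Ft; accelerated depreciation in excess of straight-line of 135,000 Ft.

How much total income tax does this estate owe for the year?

108,835 Ft

Tentative minimum tax:
  Adjusted income: 441,500 Ft + 19,500 Ft + 41,500 Ft + 135,000 Ft = 637,500 Ft
  Less exemption 99,000 Ft → base 538,500 Ft
  538,500 Ft × 10% = 53,850 Ft

General income tax:
  29,000 Ft × 14% = 4,060 Ft
  165,000 Ft × 20% = 33,000 Ft
  247,500 Ft × 29% = 71,775 Ft
  → 108,835 Ft

108,835 Ft > 53,850 Ft, so the general income tax governs.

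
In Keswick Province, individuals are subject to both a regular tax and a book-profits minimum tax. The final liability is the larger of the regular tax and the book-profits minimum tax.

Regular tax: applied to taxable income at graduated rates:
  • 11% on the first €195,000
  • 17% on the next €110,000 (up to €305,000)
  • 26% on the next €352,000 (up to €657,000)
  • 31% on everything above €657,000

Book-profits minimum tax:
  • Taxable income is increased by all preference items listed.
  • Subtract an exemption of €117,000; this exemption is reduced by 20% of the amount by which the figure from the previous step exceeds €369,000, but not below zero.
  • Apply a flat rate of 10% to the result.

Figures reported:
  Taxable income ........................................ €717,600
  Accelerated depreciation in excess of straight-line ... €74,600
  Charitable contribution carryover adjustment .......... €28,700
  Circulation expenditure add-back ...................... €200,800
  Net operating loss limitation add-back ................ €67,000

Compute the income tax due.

Book-profits minimum tax:
  Adjusted income: €717,600 + €74,600 + €28,700 + €200,800 + €67,000 = €1,088,700
  Exemption: 20% × (€1,088,700 − €369,000) = €143,940 ≥ €117,000, so the exemption is fully phased out
  Base: €1,088,700 − €0 = €1,088,700
  €1,088,700 × 10% = €108,870

Regular tax:
  €195,000 × 11% = €21,450
  €110,000 × 17% = €18,700
  €352,000 × 26% = €91,520
  €60,600 × 31% = €18,786
  → €150,456

€150,456 > €108,870, so the regular tax governs.

€150,456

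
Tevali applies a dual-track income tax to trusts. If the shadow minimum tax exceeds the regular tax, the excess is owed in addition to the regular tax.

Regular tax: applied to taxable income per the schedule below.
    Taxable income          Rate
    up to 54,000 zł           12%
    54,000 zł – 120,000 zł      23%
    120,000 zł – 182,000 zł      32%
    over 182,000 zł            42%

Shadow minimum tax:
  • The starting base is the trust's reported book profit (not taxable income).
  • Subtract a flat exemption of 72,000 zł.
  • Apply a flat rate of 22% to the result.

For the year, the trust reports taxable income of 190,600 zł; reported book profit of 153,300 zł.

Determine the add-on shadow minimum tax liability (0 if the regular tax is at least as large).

0 zł

Shadow minimum tax:
  Base (reported book profit): 153,300 zł
  Less exemption 72,000 zł → base 81,300 zł
  81,300 zł × 22% = 17,886 zł

Regular tax:
  54,000 zł × 12% = 6,480 zł
  66,000 zł × 23% = 15,180 zł
  62,000 zł × 32% = 19,840 zł
  8,600 zł × 42% = 3,612 zł
  → 45,112 zł

17,886 zł ≤ 45,112 zł, so no add-on is due.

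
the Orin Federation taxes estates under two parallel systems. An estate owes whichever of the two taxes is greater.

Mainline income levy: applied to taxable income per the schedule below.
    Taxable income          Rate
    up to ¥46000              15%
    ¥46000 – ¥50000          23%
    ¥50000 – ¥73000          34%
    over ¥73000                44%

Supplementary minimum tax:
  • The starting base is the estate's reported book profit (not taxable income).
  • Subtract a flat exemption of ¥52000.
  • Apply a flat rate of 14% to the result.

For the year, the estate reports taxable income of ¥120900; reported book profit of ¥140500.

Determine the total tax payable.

Mainline income levy:
  ¥46000 × 15% = ¥6900
  ¥4000 × 23% = ¥920
  ¥23000 × 34% = ¥7820
  ¥47900 × 44% = ¥21076
  → ¥36716

Supplementary minimum tax:
  Base (reported book profit): ¥140500
  Less exemption ¥52000 → base ¥88500
  ¥88500 × 14% = ¥12390

¥36716 > ¥12390, so the mainline income levy governs.

¥36716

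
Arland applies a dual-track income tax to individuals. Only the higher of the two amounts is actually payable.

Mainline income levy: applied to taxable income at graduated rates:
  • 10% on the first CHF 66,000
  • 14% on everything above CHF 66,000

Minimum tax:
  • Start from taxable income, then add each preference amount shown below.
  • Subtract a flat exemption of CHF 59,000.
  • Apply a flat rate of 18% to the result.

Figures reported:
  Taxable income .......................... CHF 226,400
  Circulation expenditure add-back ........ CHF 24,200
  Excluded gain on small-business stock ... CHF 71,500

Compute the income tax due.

Minimum tax:
  Adjusted income: CHF 226,400 + CHF 24,200 + CHF 71,500 = CHF 322,100
  Less exemption CHF 59,000 → base CHF 263,100
  CHF 263,100 × 18% = CHF 47,358

Mainline income levy:
  CHF 66,000 × 10% = CHF 6,600
  CHF 160,400 × 14% = CHF 22,456
  → CHF 29,056

CHF 47,358 > CHF 29,056, so the minimum tax is the binding amount.

CHF 47,358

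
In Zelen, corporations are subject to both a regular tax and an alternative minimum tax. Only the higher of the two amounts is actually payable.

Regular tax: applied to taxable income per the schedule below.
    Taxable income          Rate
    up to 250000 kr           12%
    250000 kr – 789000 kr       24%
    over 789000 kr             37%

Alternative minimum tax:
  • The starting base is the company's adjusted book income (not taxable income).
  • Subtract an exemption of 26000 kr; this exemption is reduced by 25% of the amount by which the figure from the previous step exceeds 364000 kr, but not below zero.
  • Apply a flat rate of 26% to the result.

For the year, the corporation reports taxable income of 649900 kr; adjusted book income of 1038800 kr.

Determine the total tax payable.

270088 kr

Regular tax:
  250000 kr × 12% = 30000 kr
  399900 kr × 24% = 95976 kr
  → 125976 kr

Alternative minimum tax:
  Base (adjusted book income): 1038800 kr
  Exemption: 25% × (1038800 kr − 364000 kr) = 168700 kr ≥ 26000 kr, so the exemption is fully phased out
  Base: 1038800 kr − 0 kr = 1038800 kr
  1038800 kr × 26% = 270088 kr

270088 kr > 125976 kr, so the alternative minimum tax is the binding amount.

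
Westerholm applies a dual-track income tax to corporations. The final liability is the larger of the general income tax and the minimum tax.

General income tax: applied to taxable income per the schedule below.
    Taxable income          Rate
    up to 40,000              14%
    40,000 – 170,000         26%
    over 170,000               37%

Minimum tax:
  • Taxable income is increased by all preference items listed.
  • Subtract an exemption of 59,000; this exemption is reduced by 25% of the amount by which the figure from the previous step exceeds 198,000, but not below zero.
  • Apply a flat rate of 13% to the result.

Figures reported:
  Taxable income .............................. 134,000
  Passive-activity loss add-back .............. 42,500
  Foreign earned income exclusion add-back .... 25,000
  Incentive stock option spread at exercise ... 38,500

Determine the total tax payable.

Minimum tax:
  Adjusted income: 134,000 + 42,500 + 25,000 + 38,500 = 240,000
  Exemption: 59,000 − 25% × (240,000 − 198,000) = 59,000 − 10,500 = 48,500
  Base: 240,000 − 48,500 = 191,500
  191,500 × 13% = 24,895

General income tax:
  40,000 × 14% = 5,600
  94,000 × 26% = 24,440
  → 30,040

30,040 > 24,895, so the general income tax governs.

30,040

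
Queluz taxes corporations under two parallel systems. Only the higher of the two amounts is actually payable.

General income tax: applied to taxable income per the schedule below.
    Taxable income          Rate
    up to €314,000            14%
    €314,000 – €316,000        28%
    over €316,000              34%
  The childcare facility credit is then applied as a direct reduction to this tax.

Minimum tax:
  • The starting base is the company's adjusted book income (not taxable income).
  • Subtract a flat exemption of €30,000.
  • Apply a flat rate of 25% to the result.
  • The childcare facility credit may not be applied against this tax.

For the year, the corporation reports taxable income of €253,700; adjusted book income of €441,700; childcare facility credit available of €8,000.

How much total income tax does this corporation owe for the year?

€102,925

Minimum tax:
  Base (adjusted book income): €441,700
  Less exemption €30,000 → base €411,700
  €411,700 × 25% = €102,925

General income tax:
  €253,700 × 14% = €35,518
  Less childcare facility credit €8,000 → €27,518

€102,925 > €27,518, so the minimum tax is the binding amount.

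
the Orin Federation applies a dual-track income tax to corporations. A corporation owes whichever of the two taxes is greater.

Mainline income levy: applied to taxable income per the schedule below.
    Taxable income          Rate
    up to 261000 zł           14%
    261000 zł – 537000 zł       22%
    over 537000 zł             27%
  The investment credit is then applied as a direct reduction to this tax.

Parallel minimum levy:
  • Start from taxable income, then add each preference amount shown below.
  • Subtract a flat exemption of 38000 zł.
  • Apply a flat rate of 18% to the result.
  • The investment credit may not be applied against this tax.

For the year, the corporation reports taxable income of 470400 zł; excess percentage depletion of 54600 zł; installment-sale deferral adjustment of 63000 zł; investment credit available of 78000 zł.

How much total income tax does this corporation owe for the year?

Parallel minimum levy:
  Adjusted income: 470400 zł + 54600 zł + 63000 zł = 588000 zł
  Less exemption 38000 zł → base 550000 zł
  550000 zł × 18% = 99000 zł

Mainline income levy:
  261000 zł × 14% = 36540 zł
  209400 zł × 22% = 46068 zł
  → 82608 zł
  Less investment credit 78000 zł → 4608 zł

99000 zł > 4608 zł, so the parallel minimum levy is the binding amount.

99000 zł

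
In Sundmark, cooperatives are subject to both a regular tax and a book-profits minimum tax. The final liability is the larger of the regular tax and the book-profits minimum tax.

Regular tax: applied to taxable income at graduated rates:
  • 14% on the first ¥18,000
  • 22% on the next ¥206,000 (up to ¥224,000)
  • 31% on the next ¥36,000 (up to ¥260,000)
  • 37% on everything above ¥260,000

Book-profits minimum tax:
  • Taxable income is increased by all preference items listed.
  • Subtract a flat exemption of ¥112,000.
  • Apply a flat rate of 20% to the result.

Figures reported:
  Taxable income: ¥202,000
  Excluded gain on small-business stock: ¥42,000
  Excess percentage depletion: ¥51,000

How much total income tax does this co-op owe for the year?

¥43,000

Book-profits minimum tax:
  Adjusted income: ¥202,000 + ¥42,000 + ¥51,000 = ¥295,000
  Less exemption ¥112,000 → base ¥183,000
  ¥183,000 × 20% = ¥36,600

Regular tax:
  ¥18,000 × 14% = ¥2,520
  ¥184,000 × 22% = ¥40,480
  → ¥43,000

¥43,000 > ¥36,600, so the regular tax governs.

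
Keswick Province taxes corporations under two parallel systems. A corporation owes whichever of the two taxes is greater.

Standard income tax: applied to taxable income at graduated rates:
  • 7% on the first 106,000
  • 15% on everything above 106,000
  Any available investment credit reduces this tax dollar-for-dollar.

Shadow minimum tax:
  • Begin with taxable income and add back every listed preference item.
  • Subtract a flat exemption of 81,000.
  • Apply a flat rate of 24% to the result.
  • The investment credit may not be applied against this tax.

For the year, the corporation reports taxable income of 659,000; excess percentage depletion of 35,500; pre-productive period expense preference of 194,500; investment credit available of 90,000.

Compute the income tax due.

193,920

Shadow minimum tax:
  Adjusted income: 659,000 + 35,500 + 194,500 = 889,000
  Less exemption 81,000 → base 808,000
  808,000 × 24% = 193,920

Standard income tax:
  106,000 × 7% = 7,420
  553,000 × 15% = 82,950
  → 90,370
  Less investment credit 90,000 → 370

193,920 > 370, so the shadow minimum tax is the binding amount.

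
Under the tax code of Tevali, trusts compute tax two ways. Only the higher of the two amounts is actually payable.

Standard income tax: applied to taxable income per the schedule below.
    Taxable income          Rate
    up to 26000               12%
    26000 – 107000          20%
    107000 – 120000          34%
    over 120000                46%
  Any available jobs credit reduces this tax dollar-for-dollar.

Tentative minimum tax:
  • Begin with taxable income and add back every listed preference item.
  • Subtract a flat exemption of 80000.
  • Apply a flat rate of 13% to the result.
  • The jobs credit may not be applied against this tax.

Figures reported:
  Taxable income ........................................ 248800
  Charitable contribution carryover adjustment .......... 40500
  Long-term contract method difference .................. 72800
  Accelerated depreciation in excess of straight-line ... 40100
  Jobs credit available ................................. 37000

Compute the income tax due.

Standard income tax:
  26000 × 12% = 3120
  81000 × 20% = 16200
  13000 × 34% = 4420
  128800 × 46% = 59248
  → 82988
  Less jobs credit 37000 → 45988

Tentative minimum tax:
  Adjusted income: 248800 + 40500 + 72800 + 40100 = 402200
  Less exemption 80000 → base 322200
  322200 × 13% = 41886

45988 > 41886, so the standard income tax governs.

45988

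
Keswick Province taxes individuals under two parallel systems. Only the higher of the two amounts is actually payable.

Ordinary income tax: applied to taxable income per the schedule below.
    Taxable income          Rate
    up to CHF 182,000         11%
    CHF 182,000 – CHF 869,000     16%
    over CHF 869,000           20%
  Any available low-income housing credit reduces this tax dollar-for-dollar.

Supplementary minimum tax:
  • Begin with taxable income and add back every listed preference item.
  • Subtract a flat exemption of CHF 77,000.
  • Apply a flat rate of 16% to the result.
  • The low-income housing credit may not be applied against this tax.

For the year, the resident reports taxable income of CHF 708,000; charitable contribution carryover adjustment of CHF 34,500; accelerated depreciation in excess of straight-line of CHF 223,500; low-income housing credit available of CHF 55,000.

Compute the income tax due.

Supplementary minimum tax:
  Adjusted income: CHF 708,000 + CHF 34,500 + CHF 223,500 = CHF 966,000
  Less exemption CHF 77,000 → base CHF 889,000
  CHF 889,000 × 16% = CHF 142,240

Ordinary income tax:
  CHF 182,000 × 11% = CHF 20,020
  CHF 526,000 × 16% = CHF 84,160
  → CHF 104,180
  Less low-income housing credit CHF 55,000 → CHF 49,180

CHF 142,240 > CHF 49,180, so the supplementary minimum tax is the binding amount.

CHF 142,240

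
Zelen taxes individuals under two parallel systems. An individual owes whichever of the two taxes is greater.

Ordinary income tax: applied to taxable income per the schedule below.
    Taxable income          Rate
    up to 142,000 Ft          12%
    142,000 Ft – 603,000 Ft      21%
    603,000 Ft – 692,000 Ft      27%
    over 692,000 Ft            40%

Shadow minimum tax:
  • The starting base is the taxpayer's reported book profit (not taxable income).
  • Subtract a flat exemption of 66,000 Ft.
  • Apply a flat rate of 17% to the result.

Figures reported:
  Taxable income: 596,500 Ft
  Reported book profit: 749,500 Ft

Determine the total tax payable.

Ordinary income tax:
  142,000 Ft × 12% = 17,040 Ft
  454,500 Ft × 21% = 95,445 Ft
  → 112,485 Ft

Shadow minimum tax:
  Base (reported book profit): 749,500 Ft
  Less exemption 66,000 Ft → base 683,500 Ft
  683,500 Ft × 17% = 116,195 Ft

116,195 Ft > 112,485 Ft, so the shadow minimum tax is the binding amount.

116,195 Ft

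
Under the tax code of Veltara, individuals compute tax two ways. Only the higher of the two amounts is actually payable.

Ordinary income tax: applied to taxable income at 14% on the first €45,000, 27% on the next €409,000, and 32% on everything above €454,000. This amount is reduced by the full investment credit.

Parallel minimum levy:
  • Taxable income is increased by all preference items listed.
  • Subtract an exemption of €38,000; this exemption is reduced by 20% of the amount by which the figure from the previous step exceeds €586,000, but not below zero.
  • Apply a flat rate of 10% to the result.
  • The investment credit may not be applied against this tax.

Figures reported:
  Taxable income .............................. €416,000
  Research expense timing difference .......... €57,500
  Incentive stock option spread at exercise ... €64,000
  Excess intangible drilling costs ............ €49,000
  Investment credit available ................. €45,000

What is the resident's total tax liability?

€61,470

Ordinary income tax:
  €45,000 × 14% = €6,300
  €371,000 × 27% = €100,170
  → €106,470
  Less investment credit €45,000 → €61,470

Parallel minimum levy:
  Adjusted income: €416,000 + €57,500 + €64,000 + €49,000 = €586,500
  Exemption: €38,000 − 20% × (€586,500 − €586,000) = €38,000 − €100 = €37,900
  Base: €586,500 − €37,900 = €548,600
  €548,600 × 10% = €54,860

€61,470 > €54,860, so the ordinary income tax governs.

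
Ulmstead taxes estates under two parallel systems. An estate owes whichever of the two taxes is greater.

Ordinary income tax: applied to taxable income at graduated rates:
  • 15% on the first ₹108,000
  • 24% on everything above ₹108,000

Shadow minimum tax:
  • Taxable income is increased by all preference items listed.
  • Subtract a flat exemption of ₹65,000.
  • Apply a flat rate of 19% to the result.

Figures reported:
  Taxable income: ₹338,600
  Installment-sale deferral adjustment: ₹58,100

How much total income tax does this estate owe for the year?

Ordinary income tax:
  ₹108,000 × 15% = ₹16,200
  ₹230,600 × 24% = ₹55,344
  → ₹71,544

Shadow minimum tax:
  Adjusted income: ₹338,600 + ₹58,100 = ₹396,700
  Less exemption ₹65,000 → base ₹331,700
  ₹331,700 × 19% = ₹63,023

₹71,544 > ₹63,023, so the ordinary income tax governs.

₹71,544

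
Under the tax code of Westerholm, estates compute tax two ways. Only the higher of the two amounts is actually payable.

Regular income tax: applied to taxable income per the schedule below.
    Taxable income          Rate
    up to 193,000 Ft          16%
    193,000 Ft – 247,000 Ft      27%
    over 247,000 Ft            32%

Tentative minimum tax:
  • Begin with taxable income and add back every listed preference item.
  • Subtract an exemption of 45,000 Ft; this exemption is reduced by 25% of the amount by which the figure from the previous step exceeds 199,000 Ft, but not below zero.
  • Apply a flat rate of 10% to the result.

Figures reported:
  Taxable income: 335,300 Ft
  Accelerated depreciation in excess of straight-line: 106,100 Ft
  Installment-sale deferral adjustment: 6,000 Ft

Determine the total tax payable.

73,716 Ft

Regular income tax:
  193,000 Ft × 16% = 30,880 Ft
  54,000 Ft × 27% = 14,580 Ft
  88,300 Ft × 32% = 28,256 Ft
  → 73,716 Ft

Tentative minimum tax:
  Adjusted income: 335,300 Ft + 106,100 Ft + 6,000 Ft = 447,400 Ft
  Exemption: 25% × (447,400 Ft − 199,000 Ft) = 62,100 Ft ≥ 45,000 Ft, so the exemption is fully phased out
  Base: 447,400 Ft − 0 Ft = 447,400 Ft
  447,400 Ft × 10% = 44,740 Ft

73,716 Ft > 44,740 Ft, so the regular income tax governs.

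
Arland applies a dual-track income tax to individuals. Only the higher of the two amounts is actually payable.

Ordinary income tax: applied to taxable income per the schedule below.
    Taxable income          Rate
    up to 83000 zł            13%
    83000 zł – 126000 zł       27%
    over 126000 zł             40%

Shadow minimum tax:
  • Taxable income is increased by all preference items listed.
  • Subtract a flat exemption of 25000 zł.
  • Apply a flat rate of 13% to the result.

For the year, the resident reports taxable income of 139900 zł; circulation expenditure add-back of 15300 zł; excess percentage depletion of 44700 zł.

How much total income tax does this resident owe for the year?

27960 zł

Ordinary income tax:
  83000 zł × 13% = 10790 zł
  43000 zł × 27% = 11610 zł
  13900 zł × 40% = 5560 zł
  → 27960 zł

Shadow minimum tax:
  Adjusted income: 139900 zł + 15300 zł + 44700 zł = 199900 zł
  Less exemption 25000 zł → base 174900 zł
  174900 zł × 13% = 22737 zł

27960 zł > 22737 zł, so the ordinary income tax governs.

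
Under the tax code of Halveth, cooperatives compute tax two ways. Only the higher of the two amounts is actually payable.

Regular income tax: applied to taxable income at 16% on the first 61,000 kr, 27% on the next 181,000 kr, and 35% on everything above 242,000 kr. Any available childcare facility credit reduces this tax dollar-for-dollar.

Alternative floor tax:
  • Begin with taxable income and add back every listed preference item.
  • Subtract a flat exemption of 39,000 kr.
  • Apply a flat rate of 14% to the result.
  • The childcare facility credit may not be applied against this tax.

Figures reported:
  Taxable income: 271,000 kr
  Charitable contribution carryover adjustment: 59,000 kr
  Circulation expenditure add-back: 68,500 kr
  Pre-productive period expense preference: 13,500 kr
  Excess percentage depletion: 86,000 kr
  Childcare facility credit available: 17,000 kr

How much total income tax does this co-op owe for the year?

64,260 kr

Regular income tax:
  61,000 kr × 16% = 9,760 kr
  181,000 kr × 27% = 48,870 kr
  29,000 kr × 35% = 10,150 kr
  → 68,780 kr
  Less childcare facility credit 17,000 kr → 51,780 kr

Alternative floor tax:
  Adjusted income: 271,000 kr + 59,000 kr + 68,500 kr + 13,500 kr + 86,000 kr = 498,000 kr
  Less exemption 39,000 kr → base 459,000 kr
  459,000 kr × 14% = 64,260 kr

64,260 kr > 51,780 kr, so the alternative floor tax is the binding amount.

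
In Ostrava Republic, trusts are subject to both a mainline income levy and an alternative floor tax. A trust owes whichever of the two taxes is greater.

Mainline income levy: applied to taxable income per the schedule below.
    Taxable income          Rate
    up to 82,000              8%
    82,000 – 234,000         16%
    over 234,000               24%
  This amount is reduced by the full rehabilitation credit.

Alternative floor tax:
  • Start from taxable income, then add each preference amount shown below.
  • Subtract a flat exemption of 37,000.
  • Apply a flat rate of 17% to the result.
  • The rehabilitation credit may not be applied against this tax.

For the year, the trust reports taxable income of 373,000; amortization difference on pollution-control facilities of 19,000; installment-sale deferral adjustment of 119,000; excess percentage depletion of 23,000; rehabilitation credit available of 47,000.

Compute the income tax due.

84,490

Mainline income levy:
  82,000 × 8% = 6,560
  152,000 × 16% = 24,320
  139,000 × 24% = 33,360
  → 64,240
  Less rehabilitation credit 47,000 → 17,240

Alternative floor tax:
  Adjusted income: 373,000 + 19,000 + 119,000 + 23,000 = 534,000
  Less exemption 37,000 → base 497,000
  497,000 × 17% = 84,490

84,490 > 17,240, so the alternative floor tax is the binding amount.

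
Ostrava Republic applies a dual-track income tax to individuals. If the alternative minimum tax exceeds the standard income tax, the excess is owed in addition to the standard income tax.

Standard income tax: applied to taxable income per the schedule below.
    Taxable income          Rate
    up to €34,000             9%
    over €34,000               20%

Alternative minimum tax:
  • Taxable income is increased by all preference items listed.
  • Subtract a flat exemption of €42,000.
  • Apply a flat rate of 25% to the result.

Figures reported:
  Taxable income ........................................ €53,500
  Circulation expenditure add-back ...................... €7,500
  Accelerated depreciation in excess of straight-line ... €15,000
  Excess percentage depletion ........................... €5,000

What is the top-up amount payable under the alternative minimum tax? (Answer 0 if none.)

Standard income tax:
  €34,000 × 9% = €3,060
  €19,500 × 20% = €3,900
  → €6,960

Alternative minimum tax:
  Adjusted income: €53,500 + €7,500 + €15,000 + €5,000 = €81,000
  Less exemption €42,000 → base €39,000
  €39,000 × 25% = €9,750

Excess of alternative minimum tax over standard income tax: €9,750 − €6,960 = €2,790.

€2,790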